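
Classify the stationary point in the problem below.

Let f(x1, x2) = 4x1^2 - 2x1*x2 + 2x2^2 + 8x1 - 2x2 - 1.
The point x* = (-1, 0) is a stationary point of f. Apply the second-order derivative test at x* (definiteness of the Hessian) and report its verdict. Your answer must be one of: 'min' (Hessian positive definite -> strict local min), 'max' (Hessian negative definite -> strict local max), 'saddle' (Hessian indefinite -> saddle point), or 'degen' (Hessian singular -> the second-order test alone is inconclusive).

Compute the Hessian H = grad^2 f:
  H = [[8, -2], [-2, 4]]
Verify stationarity: grad f(x*) = H x* + g = (0, 0).
Eigenvalues of H: 3.1716, 8.8284.
Both eigenvalues > 0, so H is positive definite -> x* is a strict local min.

min


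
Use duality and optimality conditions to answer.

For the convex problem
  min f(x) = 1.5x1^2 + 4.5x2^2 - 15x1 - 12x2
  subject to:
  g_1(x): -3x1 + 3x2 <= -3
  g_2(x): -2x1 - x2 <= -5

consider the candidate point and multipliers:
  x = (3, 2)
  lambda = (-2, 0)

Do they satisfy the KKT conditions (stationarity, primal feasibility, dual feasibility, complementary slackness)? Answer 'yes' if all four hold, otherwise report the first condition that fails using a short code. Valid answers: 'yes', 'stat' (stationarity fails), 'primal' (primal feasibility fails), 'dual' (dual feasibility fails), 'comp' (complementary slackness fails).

Gradient of f: grad f(x) = Q x + c = (-6, 6)
Constraint values g_i(x) = a_i^T x - b_i:
  g_1((3, 2)) = 0
  g_2((3, 2)) = -3
Stationarity residual: grad f(x) + sum_i lambda_i a_i = (0, 0)
  -> stationarity OK
Primal feasibility (all g_i <= 0): OK
Dual feasibility (all lambda_i >= 0): FAILS
Complementary slackness (lambda_i * g_i(x) = 0 for all i): OK

Verdict: the first failing condition is dual_feasibility -> dual.

dual


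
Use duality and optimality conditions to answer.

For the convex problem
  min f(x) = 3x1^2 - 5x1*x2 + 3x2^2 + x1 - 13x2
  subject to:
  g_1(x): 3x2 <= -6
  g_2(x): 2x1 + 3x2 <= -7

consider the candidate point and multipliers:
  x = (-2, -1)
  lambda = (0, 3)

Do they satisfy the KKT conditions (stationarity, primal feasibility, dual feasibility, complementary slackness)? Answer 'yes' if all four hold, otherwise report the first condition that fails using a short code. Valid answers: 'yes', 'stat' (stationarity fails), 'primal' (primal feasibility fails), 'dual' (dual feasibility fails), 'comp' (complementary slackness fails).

Gradient of f: grad f(x) = Q x + c = (-6, -9)
Constraint values g_i(x) = a_i^T x - b_i:
  g_1((-2, -1)) = 3
  g_2((-2, -1)) = 0
Stationarity residual: grad f(x) + sum_i lambda_i a_i = (0, 0)
  -> stationarity OK
Primal feasibility (all g_i <= 0): FAILS
Dual feasibility (all lambda_i >= 0): OK
Complementary slackness (lambda_i * g_i(x) = 0 for all i): OK

Verdict: the first failing condition is primal_feasibility -> primal.

primal


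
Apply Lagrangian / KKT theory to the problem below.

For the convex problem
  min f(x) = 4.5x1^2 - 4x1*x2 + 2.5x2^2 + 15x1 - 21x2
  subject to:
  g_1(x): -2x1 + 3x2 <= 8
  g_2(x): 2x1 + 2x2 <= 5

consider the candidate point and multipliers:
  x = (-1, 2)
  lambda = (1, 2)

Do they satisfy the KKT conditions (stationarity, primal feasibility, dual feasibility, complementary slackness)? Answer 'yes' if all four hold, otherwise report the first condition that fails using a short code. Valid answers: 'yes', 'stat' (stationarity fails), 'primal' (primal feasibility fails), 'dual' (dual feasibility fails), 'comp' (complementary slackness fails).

Gradient of f: grad f(x) = Q x + c = (-2, -7)
Constraint values g_i(x) = a_i^T x - b_i:
  g_1((-1, 2)) = 0
  g_2((-1, 2)) = -3
Stationarity residual: grad f(x) + sum_i lambda_i a_i = (0, 0)
  -> stationarity OK
Primal feasibility (all g_i <= 0): OK
Dual feasibility (all lambda_i >= 0): OK
Complementary slackness (lambda_i * g_i(x) = 0 for all i): FAILS

Verdict: the first failing condition is complementary_slackness -> comp.

comp


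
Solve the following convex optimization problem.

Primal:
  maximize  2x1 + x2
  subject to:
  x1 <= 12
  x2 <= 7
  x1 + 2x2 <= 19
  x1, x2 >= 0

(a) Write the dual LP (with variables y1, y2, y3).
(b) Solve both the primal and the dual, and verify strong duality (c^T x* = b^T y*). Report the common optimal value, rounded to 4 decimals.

The standard primal-dual pair for 'max c^T x s.t. A x <= b, x >= 0' is:
  Dual:  min b^T y  s.t.  A^T y >= c,  y >= 0.

So the dual LP is:
  minimize  12y1 + 7y2 + 19y3
  subject to:
    y1 + y3 >= 2
    y2 + 2y3 >= 1
    y1, y2, y3 >= 0

Solving the primal: x* = (12, 3.5).
  primal value c^T x* = 27.5.
Solving the dual: y* = (1.5, 0, 0.5).
  dual value b^T y* = 27.5.
Strong duality: c^T x* = b^T y*. Confirmed.

27.5


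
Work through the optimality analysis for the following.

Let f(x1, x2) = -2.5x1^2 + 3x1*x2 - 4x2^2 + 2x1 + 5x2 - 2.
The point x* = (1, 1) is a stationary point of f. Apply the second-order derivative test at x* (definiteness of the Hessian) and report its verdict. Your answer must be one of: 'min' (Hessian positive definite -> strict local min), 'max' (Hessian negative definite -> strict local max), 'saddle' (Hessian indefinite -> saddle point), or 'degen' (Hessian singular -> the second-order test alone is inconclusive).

Compute the Hessian H = grad^2 f:
  H = [[-5, 3], [3, -8]]
Verify stationarity: grad f(x*) = H x* + g = (0, 0).
Eigenvalues of H: -9.8541, -3.1459.
Both eigenvalues < 0, so H is negative definite -> x* is a strict local max.

max


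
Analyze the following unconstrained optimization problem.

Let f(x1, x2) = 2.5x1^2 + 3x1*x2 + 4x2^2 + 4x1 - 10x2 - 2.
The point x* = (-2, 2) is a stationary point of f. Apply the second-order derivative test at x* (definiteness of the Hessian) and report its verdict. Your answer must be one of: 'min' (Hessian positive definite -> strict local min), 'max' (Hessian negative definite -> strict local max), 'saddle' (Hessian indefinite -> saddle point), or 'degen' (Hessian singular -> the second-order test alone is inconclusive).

Compute the Hessian H = grad^2 f:
  H = [[5, 3], [3, 8]]
Verify stationarity: grad f(x*) = H x* + g = (0, 0).
Eigenvalues of H: 3.1459, 9.8541.
Both eigenvalues > 0, so H is positive definite -> x* is a strict local min.

min


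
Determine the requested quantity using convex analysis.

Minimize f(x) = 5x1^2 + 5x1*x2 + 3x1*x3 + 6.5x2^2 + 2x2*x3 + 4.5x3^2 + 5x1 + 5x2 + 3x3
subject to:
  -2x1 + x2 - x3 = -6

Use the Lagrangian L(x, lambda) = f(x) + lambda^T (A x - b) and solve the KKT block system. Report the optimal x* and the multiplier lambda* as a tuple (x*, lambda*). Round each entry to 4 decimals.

Form the Lagrangian:
  L(x, lambda) = (1/2) x^T Q x + c^T x + lambda^T (A x - b)
Stationarity (grad_x L = 0): Q x + c + A^T lambda = 0.
Primal feasibility: A x = b.

This gives the KKT block system:
  [ Q   A^T ] [ x     ]   [-c ]
  [ A    0  ] [ lambda ] = [ b ]

Solving the linear system:
  x*      = (1.9331, -1.8052, 0.3285)
  lambda* = (8.1453)
  f(x*)   = 25.2485

x* = (1.9331, -1.8052, 0.3285), lambda* = (8.1453)


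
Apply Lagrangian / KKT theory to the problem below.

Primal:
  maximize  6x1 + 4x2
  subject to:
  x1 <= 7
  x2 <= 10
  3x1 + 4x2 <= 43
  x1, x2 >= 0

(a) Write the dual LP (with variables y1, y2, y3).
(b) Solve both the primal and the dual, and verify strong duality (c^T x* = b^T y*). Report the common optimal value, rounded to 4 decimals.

The standard primal-dual pair for 'max c^T x s.t. A x <= b, x >= 0' is:
  Dual:  min b^T y  s.t.  A^T y >= c,  y >= 0.

So the dual LP is:
  minimize  7y1 + 10y2 + 43y3
  subject to:
    y1 + 3y3 >= 6
    y2 + 4y3 >= 4
    y1, y2, y3 >= 0

Solving the primal: x* = (7, 5.5).
  primal value c^T x* = 64.
Solving the dual: y* = (3, 0, 1).
  dual value b^T y* = 64.
Strong duality: c^T x* = b^T y*. Confirmed.

64


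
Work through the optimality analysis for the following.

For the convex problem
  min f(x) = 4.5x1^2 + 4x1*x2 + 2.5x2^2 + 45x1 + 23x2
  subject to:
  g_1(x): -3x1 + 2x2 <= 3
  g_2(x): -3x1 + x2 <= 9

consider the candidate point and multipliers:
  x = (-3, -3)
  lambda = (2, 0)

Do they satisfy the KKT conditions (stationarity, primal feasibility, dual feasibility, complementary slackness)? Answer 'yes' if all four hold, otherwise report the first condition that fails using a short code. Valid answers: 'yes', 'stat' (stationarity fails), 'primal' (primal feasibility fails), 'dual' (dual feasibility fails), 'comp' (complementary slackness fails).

Gradient of f: grad f(x) = Q x + c = (6, -4)
Constraint values g_i(x) = a_i^T x - b_i:
  g_1((-3, -3)) = 0
  g_2((-3, -3)) = -3
Stationarity residual: grad f(x) + sum_i lambda_i a_i = (0, 0)
  -> stationarity OK
Primal feasibility (all g_i <= 0): OK
Dual feasibility (all lambda_i >= 0): OK
Complementary slackness (lambda_i * g_i(x) = 0 for all i): OK

Verdict: yes, KKT holds.

yes


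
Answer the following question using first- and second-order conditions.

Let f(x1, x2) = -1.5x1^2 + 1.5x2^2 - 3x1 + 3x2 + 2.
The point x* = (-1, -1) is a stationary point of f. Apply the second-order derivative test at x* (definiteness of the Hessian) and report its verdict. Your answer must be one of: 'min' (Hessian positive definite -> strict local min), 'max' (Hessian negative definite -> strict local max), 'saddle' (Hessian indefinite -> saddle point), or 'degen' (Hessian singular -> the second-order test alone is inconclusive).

Compute the Hessian H = grad^2 f:
  H = [[-3, 0], [0, 3]]
Verify stationarity: grad f(x*) = H x* + g = (0, 0).
Eigenvalues of H: -3, 3.
Eigenvalues have mixed signs, so H is indefinite -> x* is a saddle point.

saddle


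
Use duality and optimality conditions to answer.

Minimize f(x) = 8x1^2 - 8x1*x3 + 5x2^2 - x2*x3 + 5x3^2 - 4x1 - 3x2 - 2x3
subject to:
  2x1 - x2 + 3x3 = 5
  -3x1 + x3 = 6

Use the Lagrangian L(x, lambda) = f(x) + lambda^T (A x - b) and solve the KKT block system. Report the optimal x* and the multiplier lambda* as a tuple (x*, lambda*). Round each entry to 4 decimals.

Form the Lagrangian:
  L(x, lambda) = (1/2) x^T Q x + c^T x + lambda^T (A x - b)
Stationarity (grad_x L = 0): Q x + c + A^T lambda = 0.
Primal feasibility: A x = b.

This gives the KKT block system:
  [ Q   A^T ] [ x     ]   [-c ]
  [ A    0  ] [ lambda ] = [ b ]

Solving the linear system:
  x*      = (-1.1764, 0.0599, 2.4709)
  lambda* = (-4.8719, -17.4443)
  f(x*)   = 64.3045

x* = (-1.1764, 0.0599, 2.4709), lambda* = (-4.8719, -17.4443)


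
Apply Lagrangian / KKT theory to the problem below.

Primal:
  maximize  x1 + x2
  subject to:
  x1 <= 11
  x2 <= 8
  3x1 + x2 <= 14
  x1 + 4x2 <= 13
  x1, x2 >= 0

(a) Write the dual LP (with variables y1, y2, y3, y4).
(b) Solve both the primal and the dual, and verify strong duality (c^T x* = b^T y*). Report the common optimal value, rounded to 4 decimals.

The standard primal-dual pair for 'max c^T x s.t. A x <= b, x >= 0' is:
  Dual:  min b^T y  s.t.  A^T y >= c,  y >= 0.

So the dual LP is:
  minimize  11y1 + 8y2 + 14y3 + 13y4
  subject to:
    y1 + 3y3 + y4 >= 1
    y2 + y3 + 4y4 >= 1
    y1, y2, y3, y4 >= 0

Solving the primal: x* = (3.9091, 2.2727).
  primal value c^T x* = 6.1818.
Solving the dual: y* = (0, 0, 0.2727, 0.1818).
  dual value b^T y* = 6.1818.
Strong duality: c^T x* = b^T y*. Confirmed.

6.1818


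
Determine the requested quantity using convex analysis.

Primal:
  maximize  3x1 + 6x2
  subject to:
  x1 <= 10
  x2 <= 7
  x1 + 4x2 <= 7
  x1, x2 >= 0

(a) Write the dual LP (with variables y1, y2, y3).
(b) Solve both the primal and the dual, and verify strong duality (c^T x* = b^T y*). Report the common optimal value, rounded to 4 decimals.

The standard primal-dual pair for 'max c^T x s.t. A x <= b, x >= 0' is:
  Dual:  min b^T y  s.t.  A^T y >= c,  y >= 0.

So the dual LP is:
  minimize  10y1 + 7y2 + 7y3
  subject to:
    y1 + y3 >= 3
    y2 + 4y3 >= 6
    y1, y2, y3 >= 0

Solving the primal: x* = (7, 0).
  primal value c^T x* = 21.
Solving the dual: y* = (0, 0, 3).
  dual value b^T y* = 21.
Strong duality: c^T x* = b^T y*. Confirmed.

21


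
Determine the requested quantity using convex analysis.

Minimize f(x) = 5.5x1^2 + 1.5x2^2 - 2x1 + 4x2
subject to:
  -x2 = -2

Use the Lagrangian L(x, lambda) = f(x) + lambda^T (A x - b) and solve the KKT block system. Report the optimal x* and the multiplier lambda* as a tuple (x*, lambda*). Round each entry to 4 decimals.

Form the Lagrangian:
  L(x, lambda) = (1/2) x^T Q x + c^T x + lambda^T (A x - b)
Stationarity (grad_x L = 0): Q x + c + A^T lambda = 0.
Primal feasibility: A x = b.

This gives the KKT block system:
  [ Q   A^T ] [ x     ]   [-c ]
  [ A    0  ] [ lambda ] = [ b ]

Solving the linear system:
  x*      = (0.1818, 2)
  lambda* = (10)
  f(x*)   = 13.8182

x* = (0.1818, 2), lambda* = (10)


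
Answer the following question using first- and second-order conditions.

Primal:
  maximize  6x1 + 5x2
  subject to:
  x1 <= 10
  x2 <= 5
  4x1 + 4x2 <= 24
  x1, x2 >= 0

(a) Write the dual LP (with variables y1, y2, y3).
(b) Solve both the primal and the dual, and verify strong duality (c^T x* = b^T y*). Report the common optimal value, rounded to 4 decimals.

The standard primal-dual pair for 'max c^T x s.t. A x <= b, x >= 0' is:
  Dual:  min b^T y  s.t.  A^T y >= c,  y >= 0.

So the dual LP is:
  minimize  10y1 + 5y2 + 24y3
  subject to:
    y1 + 4y3 >= 6
    y2 + 4y3 >= 5
    y1, y2, y3 >= 0

Solving the primal: x* = (6, 0).
  primal value c^T x* = 36.
Solving the dual: y* = (0, 0, 1.5).
  dual value b^T y* = 36.
Strong duality: c^T x* = b^T y*. Confirmed.

36


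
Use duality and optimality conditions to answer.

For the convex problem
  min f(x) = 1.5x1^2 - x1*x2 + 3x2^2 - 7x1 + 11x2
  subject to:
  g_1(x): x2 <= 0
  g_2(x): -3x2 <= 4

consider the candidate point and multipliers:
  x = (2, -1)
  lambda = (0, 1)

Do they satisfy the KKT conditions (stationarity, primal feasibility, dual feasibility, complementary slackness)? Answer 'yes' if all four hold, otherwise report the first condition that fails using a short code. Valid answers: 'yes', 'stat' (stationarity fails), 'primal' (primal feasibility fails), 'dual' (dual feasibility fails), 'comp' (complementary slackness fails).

Gradient of f: grad f(x) = Q x + c = (0, 3)
Constraint values g_i(x) = a_i^T x - b_i:
  g_1((2, -1)) = -1
  g_2((2, -1)) = -1
Stationarity residual: grad f(x) + sum_i lambda_i a_i = (0, 0)
  -> stationarity OK
Primal feasibility (all g_i <= 0): OK
Dual feasibility (all lambda_i >= 0): OK
Complementary slackness (lambda_i * g_i(x) = 0 for all i): FAILS

Verdict: the first failing condition is complementary_slackness -> comp.

comp


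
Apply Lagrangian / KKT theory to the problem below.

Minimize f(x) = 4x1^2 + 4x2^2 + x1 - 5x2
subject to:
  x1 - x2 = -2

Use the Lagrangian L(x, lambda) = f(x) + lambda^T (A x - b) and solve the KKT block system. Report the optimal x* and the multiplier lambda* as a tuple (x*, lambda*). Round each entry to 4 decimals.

Form the Lagrangian:
  L(x, lambda) = (1/2) x^T Q x + c^T x + lambda^T (A x - b)
Stationarity (grad_x L = 0): Q x + c + A^T lambda = 0.
Primal feasibility: A x = b.

This gives the KKT block system:
  [ Q   A^T ] [ x     ]   [-c ]
  [ A    0  ] [ lambda ] = [ b ]

Solving the linear system:
  x*      = (-0.75, 1.25)
  lambda* = (5)
  f(x*)   = 1.5

x* = (-0.75, 1.25), lambda* = (5)


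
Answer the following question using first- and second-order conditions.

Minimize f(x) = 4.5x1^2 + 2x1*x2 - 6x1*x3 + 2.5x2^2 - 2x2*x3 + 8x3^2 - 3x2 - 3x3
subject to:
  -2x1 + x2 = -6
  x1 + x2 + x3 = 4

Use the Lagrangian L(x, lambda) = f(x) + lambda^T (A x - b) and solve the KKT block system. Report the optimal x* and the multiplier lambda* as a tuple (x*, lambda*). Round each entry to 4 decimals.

Form the Lagrangian:
  L(x, lambda) = (1/2) x^T Q x + c^T x + lambda^T (A x - b)
Stationarity (grad_x L = 0): Q x + c + A^T lambda = 0.
Primal feasibility: A x = b.

This gives the KKT block system:
  [ Q   A^T ] [ x     ]   [-c ]
  [ A    0  ] [ lambda ] = [ b ]

Solving the linear system:
  x*      = (2.8423, -0.3154, 1.473)
  lambda* = (5.9834, -4.1452)
  f(x*)   = 24.5041

x* = (2.8423, -0.3154, 1.473), lambda* = (5.9834, -4.1452)


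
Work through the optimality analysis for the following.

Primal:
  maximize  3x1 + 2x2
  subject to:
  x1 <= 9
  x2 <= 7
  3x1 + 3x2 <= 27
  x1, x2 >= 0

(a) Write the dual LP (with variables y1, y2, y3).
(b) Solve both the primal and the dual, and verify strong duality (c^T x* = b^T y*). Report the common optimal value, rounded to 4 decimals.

The standard primal-dual pair for 'max c^T x s.t. A x <= b, x >= 0' is:
  Dual:  min b^T y  s.t.  A^T y >= c,  y >= 0.

So the dual LP is:
  minimize  9y1 + 7y2 + 27y3
  subject to:
    y1 + 3y3 >= 3
    y2 + 3y3 >= 2
    y1, y2, y3 >= 0

Solving the primal: x* = (9, 0).
  primal value c^T x* = 27.
Solving the dual: y* = (1, 0, 0.6667).
  dual value b^T y* = 27.
Strong duality: c^T x* = b^T y*. Confirmed.

27


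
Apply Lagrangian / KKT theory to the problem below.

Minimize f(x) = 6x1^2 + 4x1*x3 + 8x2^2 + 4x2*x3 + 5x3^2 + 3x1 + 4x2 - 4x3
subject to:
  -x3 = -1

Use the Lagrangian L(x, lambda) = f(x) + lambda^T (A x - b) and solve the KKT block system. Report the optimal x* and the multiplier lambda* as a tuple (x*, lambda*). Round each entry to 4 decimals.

Form the Lagrangian:
  L(x, lambda) = (1/2) x^T Q x + c^T x + lambda^T (A x - b)
Stationarity (grad_x L = 0): Q x + c + A^T lambda = 0.
Primal feasibility: A x = b.

This gives the KKT block system:
  [ Q   A^T ] [ x     ]   [-c ]
  [ A    0  ] [ lambda ] = [ b ]

Solving the linear system:
  x*      = (-0.5833, -0.5, 1)
  lambda* = (1.6667)
  f(x*)   = -3.0417

x* = (-0.5833, -0.5, 1), lambda* = (1.6667)


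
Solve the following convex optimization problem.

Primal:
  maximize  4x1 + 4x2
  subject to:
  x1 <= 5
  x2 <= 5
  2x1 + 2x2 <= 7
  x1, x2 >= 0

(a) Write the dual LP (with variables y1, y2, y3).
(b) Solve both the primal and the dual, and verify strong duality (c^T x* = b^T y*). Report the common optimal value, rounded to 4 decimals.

The standard primal-dual pair for 'max c^T x s.t. A x <= b, x >= 0' is:
  Dual:  min b^T y  s.t.  A^T y >= c,  y >= 0.

So the dual LP is:
  minimize  5y1 + 5y2 + 7y3
  subject to:
    y1 + 2y3 >= 4
    y2 + 2y3 >= 4
    y1, y2, y3 >= 0

Solving the primal: x* = (3.5, 0).
  primal value c^T x* = 14.
Solving the dual: y* = (0, 0, 2).
  dual value b^T y* = 14.
Strong duality: c^T x* = b^T y*. Confirmed.

14


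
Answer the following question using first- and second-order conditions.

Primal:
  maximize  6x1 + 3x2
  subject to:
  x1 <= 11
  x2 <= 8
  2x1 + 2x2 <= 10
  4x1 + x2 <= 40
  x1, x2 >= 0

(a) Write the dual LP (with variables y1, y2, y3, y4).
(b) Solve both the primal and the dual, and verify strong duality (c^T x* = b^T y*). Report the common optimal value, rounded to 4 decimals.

The standard primal-dual pair for 'max c^T x s.t. A x <= b, x >= 0' is:
  Dual:  min b^T y  s.t.  A^T y >= c,  y >= 0.

So the dual LP is:
  minimize  11y1 + 8y2 + 10y3 + 40y4
  subject to:
    y1 + 2y3 + 4y4 >= 6
    y2 + 2y3 + y4 >= 3
    y1, y2, y3, y4 >= 0

Solving the primal: x* = (5, 0).
  primal value c^T x* = 30.
Solving the dual: y* = (0, 0, 3, 0).
  dual value b^T y* = 30.
Strong duality: c^T x* = b^T y*. Confirmed.

30


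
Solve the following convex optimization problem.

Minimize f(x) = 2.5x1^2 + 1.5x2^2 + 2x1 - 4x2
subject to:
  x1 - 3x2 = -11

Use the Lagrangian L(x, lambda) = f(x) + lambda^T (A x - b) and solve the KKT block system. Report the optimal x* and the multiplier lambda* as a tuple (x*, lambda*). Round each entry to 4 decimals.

Form the Lagrangian:
  L(x, lambda) = (1/2) x^T Q x + c^T x + lambda^T (A x - b)
Stationarity (grad_x L = 0): Q x + c + A^T lambda = 0.
Primal feasibility: A x = b.

This gives the KKT block system:
  [ Q   A^T ] [ x     ]   [-c ]
  [ A    0  ] [ lambda ] = [ b ]

Solving the linear system:
  x*      = (-0.8125, 3.3958)
  lambda* = (2.0625)
  f(x*)   = 3.7396

x* = (-0.8125, 3.3958), lambda* = (2.0625)


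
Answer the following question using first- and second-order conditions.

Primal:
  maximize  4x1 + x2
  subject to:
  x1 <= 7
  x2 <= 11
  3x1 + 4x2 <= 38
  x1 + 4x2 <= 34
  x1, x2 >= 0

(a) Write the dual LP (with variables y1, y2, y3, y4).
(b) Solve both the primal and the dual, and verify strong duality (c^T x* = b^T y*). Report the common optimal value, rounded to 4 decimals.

The standard primal-dual pair for 'max c^T x s.t. A x <= b, x >= 0' is:
  Dual:  min b^T y  s.t.  A^T y >= c,  y >= 0.

So the dual LP is:
  minimize  7y1 + 11y2 + 38y3 + 34y4
  subject to:
    y1 + 3y3 + y4 >= 4
    y2 + 4y3 + 4y4 >= 1
    y1, y2, y3, y4 >= 0

Solving the primal: x* = (7, 4.25).
  primal value c^T x* = 32.25.
Solving the dual: y* = (3.25, 0, 0.25, 0).
  dual value b^T y* = 32.25.
Strong duality: c^T x* = b^T y*. Confirmed.

32.25


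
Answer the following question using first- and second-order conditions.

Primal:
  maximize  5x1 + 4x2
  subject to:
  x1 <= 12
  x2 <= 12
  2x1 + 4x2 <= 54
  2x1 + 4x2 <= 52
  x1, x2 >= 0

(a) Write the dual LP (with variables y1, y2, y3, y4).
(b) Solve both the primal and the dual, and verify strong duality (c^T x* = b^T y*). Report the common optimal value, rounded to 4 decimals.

The standard primal-dual pair for 'max c^T x s.t. A x <= b, x >= 0' is:
  Dual:  min b^T y  s.t.  A^T y >= c,  y >= 0.

So the dual LP is:
  minimize  12y1 + 12y2 + 54y3 + 52y4
  subject to:
    y1 + 2y3 + 2y4 >= 5
    y2 + 4y3 + 4y4 >= 4
    y1, y2, y3, y4 >= 0

Solving the primal: x* = (12, 7).
  primal value c^T x* = 88.
Solving the dual: y* = (3, 0, 0, 1).
  dual value b^T y* = 88.
Strong duality: c^T x* = b^T y*. Confirmed.

88


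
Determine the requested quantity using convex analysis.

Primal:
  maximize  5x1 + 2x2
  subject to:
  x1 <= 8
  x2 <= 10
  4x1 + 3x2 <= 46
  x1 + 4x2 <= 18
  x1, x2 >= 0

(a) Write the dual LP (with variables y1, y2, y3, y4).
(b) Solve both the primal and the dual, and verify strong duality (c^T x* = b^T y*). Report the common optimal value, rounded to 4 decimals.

The standard primal-dual pair for 'max c^T x s.t. A x <= b, x >= 0' is:
  Dual:  min b^T y  s.t.  A^T y >= c,  y >= 0.

So the dual LP is:
  minimize  8y1 + 10y2 + 46y3 + 18y4
  subject to:
    y1 + 4y3 + y4 >= 5
    y2 + 3y3 + 4y4 >= 2
    y1, y2, y3, y4 >= 0

Solving the primal: x* = (8, 2.5).
  primal value c^T x* = 45.
Solving the dual: y* = (4.5, 0, 0, 0.5).
  dual value b^T y* = 45.
Strong duality: c^T x* = b^T y*. Confirmed.

45


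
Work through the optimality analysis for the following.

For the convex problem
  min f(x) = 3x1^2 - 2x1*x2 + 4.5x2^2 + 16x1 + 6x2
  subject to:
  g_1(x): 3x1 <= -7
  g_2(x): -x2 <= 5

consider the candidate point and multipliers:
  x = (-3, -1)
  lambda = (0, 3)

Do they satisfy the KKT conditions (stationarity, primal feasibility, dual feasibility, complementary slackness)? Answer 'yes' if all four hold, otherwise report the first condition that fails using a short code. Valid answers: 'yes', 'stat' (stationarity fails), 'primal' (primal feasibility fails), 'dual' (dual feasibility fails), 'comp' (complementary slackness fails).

Gradient of f: grad f(x) = Q x + c = (0, 3)
Constraint values g_i(x) = a_i^T x - b_i:
  g_1((-3, -1)) = -2
  g_2((-3, -1)) = -4
Stationarity residual: grad f(x) + sum_i lambda_i a_i = (0, 0)
  -> stationarity OK
Primal feasibility (all g_i <= 0): OK
Dual feasibility (all lambda_i >= 0): OK
Complementary slackness (lambda_i * g_i(x) = 0 for all i): FAILS

Verdict: the first failing condition is complementary_slackness -> comp.

comp


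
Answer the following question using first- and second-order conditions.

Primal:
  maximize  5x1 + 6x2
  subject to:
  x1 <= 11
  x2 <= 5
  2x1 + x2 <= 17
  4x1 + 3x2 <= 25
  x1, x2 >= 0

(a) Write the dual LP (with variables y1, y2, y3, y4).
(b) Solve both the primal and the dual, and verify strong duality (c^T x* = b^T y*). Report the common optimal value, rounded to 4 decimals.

The standard primal-dual pair for 'max c^T x s.t. A x <= b, x >= 0' is:
  Dual:  min b^T y  s.t.  A^T y >= c,  y >= 0.

So the dual LP is:
  minimize  11y1 + 5y2 + 17y3 + 25y4
  subject to:
    y1 + 2y3 + 4y4 >= 5
    y2 + y3 + 3y4 >= 6
    y1, y2, y3, y4 >= 0

Solving the primal: x* = (2.5, 5).
  primal value c^T x* = 42.5.
Solving the dual: y* = (0, 2.25, 0, 1.25).
  dual value b^T y* = 42.5.
Strong duality: c^T x* = b^T y*. Confirmed.

42.5


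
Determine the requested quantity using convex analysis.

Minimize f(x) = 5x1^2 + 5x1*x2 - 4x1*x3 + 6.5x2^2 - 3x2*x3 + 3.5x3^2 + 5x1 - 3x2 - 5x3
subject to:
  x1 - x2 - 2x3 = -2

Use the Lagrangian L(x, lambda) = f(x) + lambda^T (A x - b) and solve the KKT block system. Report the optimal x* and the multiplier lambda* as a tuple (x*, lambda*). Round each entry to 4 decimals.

Form the Lagrangian:
  L(x, lambda) = (1/2) x^T Q x + c^T x + lambda^T (A x - b)
Stationarity (grad_x L = 0): Q x + c + A^T lambda = 0.
Primal feasibility: A x = b.

This gives the KKT block system:
  [ Q   A^T ] [ x     ]   [-c ]
  [ A    0  ] [ lambda ] = [ b ]

Solving the linear system:
  x*      = (-0.5, 0.5, 0.5)
  lambda* = (-0.5)
  f(x*)   = -3.75

x* = (-0.5, 0.5, 0.5), lambda* = (-0.5)


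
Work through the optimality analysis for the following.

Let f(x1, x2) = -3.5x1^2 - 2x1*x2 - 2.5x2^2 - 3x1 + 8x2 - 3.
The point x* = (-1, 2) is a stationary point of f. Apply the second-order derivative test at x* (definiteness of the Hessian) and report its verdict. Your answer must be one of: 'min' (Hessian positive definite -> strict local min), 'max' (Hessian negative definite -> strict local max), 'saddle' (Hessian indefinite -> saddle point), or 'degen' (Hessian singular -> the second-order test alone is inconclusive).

Compute the Hessian H = grad^2 f:
  H = [[-7, -2], [-2, -5]]
Verify stationarity: grad f(x*) = H x* + g = (0, 0).
Eigenvalues of H: -8.2361, -3.7639.
Both eigenvalues < 0, so H is negative definite -> x* is a strict local max.

max


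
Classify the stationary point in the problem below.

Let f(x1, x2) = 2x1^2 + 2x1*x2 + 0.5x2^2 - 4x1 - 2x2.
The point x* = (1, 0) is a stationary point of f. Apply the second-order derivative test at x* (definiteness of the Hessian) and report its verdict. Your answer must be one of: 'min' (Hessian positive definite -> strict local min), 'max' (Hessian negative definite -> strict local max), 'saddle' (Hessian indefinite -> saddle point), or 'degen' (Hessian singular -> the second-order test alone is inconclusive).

Compute the Hessian H = grad^2 f:
  H = [[4, 2], [2, 1]]
Verify stationarity: grad f(x*) = H x* + g = (0, 0).
Eigenvalues of H: 0, 5.
H has a zero eigenvalue (singular; positive semidefinite but not definite), so H is neither positive definite, negative definite, nor indefinite. The second-order test alone is inconclusive -> degen.
(Indeed, f is constant along the null direction of H through x*, so x* is not a strict local extremum.)

degen


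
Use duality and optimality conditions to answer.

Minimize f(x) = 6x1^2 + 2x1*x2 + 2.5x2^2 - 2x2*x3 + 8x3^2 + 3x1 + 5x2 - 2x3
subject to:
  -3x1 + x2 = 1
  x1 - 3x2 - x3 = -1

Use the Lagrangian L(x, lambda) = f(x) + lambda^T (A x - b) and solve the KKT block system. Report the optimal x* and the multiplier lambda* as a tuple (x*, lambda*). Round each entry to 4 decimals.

Form the Lagrangian:
  L(x, lambda) = (1/2) x^T Q x + c^T x + lambda^T (A x - b)
Stationarity (grad_x L = 0): Q x + c + A^T lambda = 0.
Primal feasibility: A x = b.

This gives the KKT block system:
  [ Q   A^T ] [ x     ]   [-c ]
  [ A    0  ] [ lambda ] = [ b ]

Solving the linear system:
  x*      = (-0.2817, 0.1548, 0.254)
  lambda* = (0.561, 1.7544)
  f(x*)   = 0.307

x* = (-0.2817, 0.1548, 0.254), lambda* = (0.561, 1.7544)


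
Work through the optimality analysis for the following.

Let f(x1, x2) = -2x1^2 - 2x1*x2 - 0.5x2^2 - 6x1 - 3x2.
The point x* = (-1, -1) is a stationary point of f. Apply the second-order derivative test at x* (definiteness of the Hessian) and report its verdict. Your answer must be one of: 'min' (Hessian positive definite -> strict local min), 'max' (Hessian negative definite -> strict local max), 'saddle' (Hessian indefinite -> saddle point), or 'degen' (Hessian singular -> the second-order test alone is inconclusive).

Compute the Hessian H = grad^2 f:
  H = [[-4, -2], [-2, -1]]
Verify stationarity: grad f(x*) = H x* + g = (0, 0).
Eigenvalues of H: -5, 0.
H has a zero eigenvalue (singular; negative semidefinite but not definite), so H is neither positive definite, negative definite, nor indefinite. The second-order test alone is inconclusive -> degen.
(Indeed, f is constant along the null direction of H through x*, so x* is not a strict local extremum.)

degen


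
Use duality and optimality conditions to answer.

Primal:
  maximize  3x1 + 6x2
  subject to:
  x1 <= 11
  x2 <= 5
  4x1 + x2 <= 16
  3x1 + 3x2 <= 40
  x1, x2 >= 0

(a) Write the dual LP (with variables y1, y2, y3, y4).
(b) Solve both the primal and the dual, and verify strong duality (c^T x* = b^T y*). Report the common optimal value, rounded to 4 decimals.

The standard primal-dual pair for 'max c^T x s.t. A x <= b, x >= 0' is:
  Dual:  min b^T y  s.t.  A^T y >= c,  y >= 0.

So the dual LP is:
  minimize  11y1 + 5y2 + 16y3 + 40y4
  subject to:
    y1 + 4y3 + 3y4 >= 3
    y2 + y3 + 3y4 >= 6
    y1, y2, y3, y4 >= 0

Solving the primal: x* = (2.75, 5).
  primal value c^T x* = 38.25.
Solving the dual: y* = (0, 5.25, 0.75, 0).
  dual value b^T y* = 38.25.
Strong duality: c^T x* = b^T y*. Confirmed.

38.25


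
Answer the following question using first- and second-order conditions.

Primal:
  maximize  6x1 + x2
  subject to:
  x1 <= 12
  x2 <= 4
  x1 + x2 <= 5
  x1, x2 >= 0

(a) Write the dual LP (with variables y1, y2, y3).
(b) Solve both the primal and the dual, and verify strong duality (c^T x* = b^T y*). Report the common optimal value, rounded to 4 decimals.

The standard primal-dual pair for 'max c^T x s.t. A x <= b, x >= 0' is:
  Dual:  min b^T y  s.t.  A^T y >= c,  y >= 0.

So the dual LP is:
  minimize  12y1 + 4y2 + 5y3
  subject to:
    y1 + y3 >= 6
    y2 + y3 >= 1
    y1, y2, y3 >= 0

Solving the primal: x* = (5, 0).
  primal value c^T x* = 30.
Solving the dual: y* = (0, 0, 6).
  dual value b^T y* = 30.
Strong duality: c^T x* = b^T y*. Confirmed.

30


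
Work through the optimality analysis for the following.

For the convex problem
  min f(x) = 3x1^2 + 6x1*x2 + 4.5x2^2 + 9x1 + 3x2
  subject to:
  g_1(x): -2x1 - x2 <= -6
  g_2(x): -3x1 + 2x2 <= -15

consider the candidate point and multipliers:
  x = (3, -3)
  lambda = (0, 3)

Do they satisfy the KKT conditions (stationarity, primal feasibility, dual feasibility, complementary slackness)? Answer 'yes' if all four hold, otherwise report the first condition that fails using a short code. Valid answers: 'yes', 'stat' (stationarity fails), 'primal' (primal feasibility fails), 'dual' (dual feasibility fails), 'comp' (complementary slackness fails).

Gradient of f: grad f(x) = Q x + c = (9, -6)
Constraint values g_i(x) = a_i^T x - b_i:
  g_1((3, -3)) = 3
  g_2((3, -3)) = 0
Stationarity residual: grad f(x) + sum_i lambda_i a_i = (0, 0)
  -> stationarity OK
Primal feasibility (all g_i <= 0): FAILS
Dual feasibility (all lambda_i >= 0): OK
Complementary slackness (lambda_i * g_i(x) = 0 for all i): OK

Verdict: the first failing condition is primal_feasibility -> primal.

primal


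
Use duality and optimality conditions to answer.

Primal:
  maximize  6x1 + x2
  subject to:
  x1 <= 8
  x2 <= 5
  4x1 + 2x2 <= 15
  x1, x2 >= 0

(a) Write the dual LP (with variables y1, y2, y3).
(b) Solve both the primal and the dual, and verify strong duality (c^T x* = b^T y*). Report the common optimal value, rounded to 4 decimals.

The standard primal-dual pair for 'max c^T x s.t. A x <= b, x >= 0' is:
  Dual:  min b^T y  s.t.  A^T y >= c,  y >= 0.

So the dual LP is:
  minimize  8y1 + 5y2 + 15y3
  subject to:
    y1 + 4y3 >= 6
    y2 + 2y3 >= 1
    y1, y2, y3 >= 0

Solving the primal: x* = (3.75, 0).
  primal value c^T x* = 22.5.
Solving the dual: y* = (0, 0, 1.5).
  dual value b^T y* = 22.5.
Strong duality: c^T x* = b^T y*. Confirmed.

22.5


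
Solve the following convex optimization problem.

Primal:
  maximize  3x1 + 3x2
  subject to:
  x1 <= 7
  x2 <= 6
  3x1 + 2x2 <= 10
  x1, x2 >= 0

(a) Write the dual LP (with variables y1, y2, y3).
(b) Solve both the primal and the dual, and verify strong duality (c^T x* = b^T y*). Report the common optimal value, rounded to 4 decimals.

The standard primal-dual pair for 'max c^T x s.t. A x <= b, x >= 0' is:
  Dual:  min b^T y  s.t.  A^T y >= c,  y >= 0.

So the dual LP is:
  minimize  7y1 + 6y2 + 10y3
  subject to:
    y1 + 3y3 >= 3
    y2 + 2y3 >= 3
    y1, y2, y3 >= 0

Solving the primal: x* = (0, 5).
  primal value c^T x* = 15.
Solving the dual: y* = (0, 0, 1.5).
  dual value b^T y* = 15.
Strong duality: c^T x* = b^T y*. Confirmed.

15


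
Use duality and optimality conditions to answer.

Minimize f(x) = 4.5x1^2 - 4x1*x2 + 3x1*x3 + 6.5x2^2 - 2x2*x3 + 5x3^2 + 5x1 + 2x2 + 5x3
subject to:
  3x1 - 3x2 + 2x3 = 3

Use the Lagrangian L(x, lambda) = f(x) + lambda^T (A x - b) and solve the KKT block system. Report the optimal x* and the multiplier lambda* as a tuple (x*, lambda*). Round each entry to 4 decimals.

Form the Lagrangian:
  L(x, lambda) = (1/2) x^T Q x + c^T x + lambda^T (A x - b)
Stationarity (grad_x L = 0): Q x + c + A^T lambda = 0.
Primal feasibility: A x = b.

This gives the KKT block system:
  [ Q   A^T ] [ x     ]   [-c ]
  [ A    0  ] [ lambda ] = [ b ]

Solving the linear system:
  x*      = (0.1775, -0.8687, -0.0694)
  lambda* = (-3.2882)
  f(x*)   = 4.334

x* = (0.1775, -0.8687, -0.0694), lambda* = (-3.2882)


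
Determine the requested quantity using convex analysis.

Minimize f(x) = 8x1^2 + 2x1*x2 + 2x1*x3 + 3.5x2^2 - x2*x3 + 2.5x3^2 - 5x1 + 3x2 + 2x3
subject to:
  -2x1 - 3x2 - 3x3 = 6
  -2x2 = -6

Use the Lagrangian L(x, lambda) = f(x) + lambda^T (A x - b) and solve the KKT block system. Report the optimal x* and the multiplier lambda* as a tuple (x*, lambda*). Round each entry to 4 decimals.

Form the Lagrangian:
  L(x, lambda) = (1/2) x^T Q x + c^T x + lambda^T (A x - b)
Stationarity (grad_x L = 0): Q x + c + A^T lambda = 0.
Primal feasibility: A x = b.

This gives the KKT block system:
  [ Q   A^T ] [ x     ]   [-c ]
  [ A    0  ] [ lambda ] = [ b ]

Solving the linear system:
  x*      = (-0.5357, 3, -4.6429)
  lambda* = (-8.4286, 26.4286)
  f(x*)   = 105.7679

x* = (-0.5357, 3, -4.6429), lambda* = (-8.4286, 26.4286)


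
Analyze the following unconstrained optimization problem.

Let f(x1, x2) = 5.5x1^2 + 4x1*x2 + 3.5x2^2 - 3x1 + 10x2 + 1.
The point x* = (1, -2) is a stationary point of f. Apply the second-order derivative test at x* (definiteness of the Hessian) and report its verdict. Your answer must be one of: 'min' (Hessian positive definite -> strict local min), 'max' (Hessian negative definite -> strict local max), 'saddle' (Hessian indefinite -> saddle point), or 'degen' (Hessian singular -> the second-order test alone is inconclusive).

Compute the Hessian H = grad^2 f:
  H = [[11, 4], [4, 7]]
Verify stationarity: grad f(x*) = H x* + g = (0, 0).
Eigenvalues of H: 4.5279, 13.4721.
Both eigenvalues > 0, so H is positive definite -> x* is a strict local min.

min


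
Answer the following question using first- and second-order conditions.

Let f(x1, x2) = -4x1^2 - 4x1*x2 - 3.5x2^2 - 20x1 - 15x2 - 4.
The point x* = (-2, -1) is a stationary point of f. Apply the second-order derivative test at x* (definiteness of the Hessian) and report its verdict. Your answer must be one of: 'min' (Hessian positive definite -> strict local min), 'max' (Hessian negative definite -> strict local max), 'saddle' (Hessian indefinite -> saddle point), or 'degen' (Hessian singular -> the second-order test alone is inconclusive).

Compute the Hessian H = grad^2 f:
  H = [[-8, -4], [-4, -7]]
Verify stationarity: grad f(x*) = H x* + g = (0, 0).
Eigenvalues of H: -11.5311, -3.4689.
Both eigenvalues < 0, so H is negative definite -> x* is a strict local max.

max


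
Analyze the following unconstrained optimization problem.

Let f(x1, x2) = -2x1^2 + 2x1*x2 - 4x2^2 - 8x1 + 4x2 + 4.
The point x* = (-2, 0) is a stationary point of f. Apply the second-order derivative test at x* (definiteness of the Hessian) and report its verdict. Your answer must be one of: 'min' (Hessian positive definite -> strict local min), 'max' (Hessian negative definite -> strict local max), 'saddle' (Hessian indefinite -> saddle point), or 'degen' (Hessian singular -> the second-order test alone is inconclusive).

Compute the Hessian H = grad^2 f:
  H = [[-4, 2], [2, -8]]
Verify stationarity: grad f(x*) = H x* + g = (0, 0).
Eigenvalues of H: -8.8284, -3.1716.
Both eigenvalues < 0, so H is negative definite -> x* is a strict local max.

max


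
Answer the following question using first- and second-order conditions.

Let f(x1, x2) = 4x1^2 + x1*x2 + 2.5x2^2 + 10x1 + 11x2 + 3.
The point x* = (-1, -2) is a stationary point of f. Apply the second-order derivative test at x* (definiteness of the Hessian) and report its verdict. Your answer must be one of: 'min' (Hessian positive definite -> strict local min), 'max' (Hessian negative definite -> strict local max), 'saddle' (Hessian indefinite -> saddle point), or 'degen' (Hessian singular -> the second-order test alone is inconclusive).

Compute the Hessian H = grad^2 f:
  H = [[8, 1], [1, 5]]
Verify stationarity: grad f(x*) = H x* + g = (0, 0).
Eigenvalues of H: 4.6972, 8.3028.
Both eigenvalues > 0, so H is positive definite -> x* is a strict local min.

min


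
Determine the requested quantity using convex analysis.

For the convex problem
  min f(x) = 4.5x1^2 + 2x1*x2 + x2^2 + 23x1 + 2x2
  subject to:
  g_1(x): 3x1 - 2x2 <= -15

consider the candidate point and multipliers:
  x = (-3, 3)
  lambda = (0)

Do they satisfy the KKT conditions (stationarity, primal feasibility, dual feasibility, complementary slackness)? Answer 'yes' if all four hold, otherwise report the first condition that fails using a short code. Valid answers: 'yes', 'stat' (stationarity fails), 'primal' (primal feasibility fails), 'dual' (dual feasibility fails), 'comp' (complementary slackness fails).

Gradient of f: grad f(x) = Q x + c = (2, 2)
Constraint values g_i(x) = a_i^T x - b_i:
  g_1((-3, 3)) = 0
Stationarity residual: grad f(x) + sum_i lambda_i a_i = (2, 2)
  -> stationarity FAILS
Primal feasibility (all g_i <= 0): OK
Dual feasibility (all lambda_i >= 0): OK
Complementary slackness (lambda_i * g_i(x) = 0 for all i): OK

Verdict: the first failing condition is stationarity -> stat.

stat


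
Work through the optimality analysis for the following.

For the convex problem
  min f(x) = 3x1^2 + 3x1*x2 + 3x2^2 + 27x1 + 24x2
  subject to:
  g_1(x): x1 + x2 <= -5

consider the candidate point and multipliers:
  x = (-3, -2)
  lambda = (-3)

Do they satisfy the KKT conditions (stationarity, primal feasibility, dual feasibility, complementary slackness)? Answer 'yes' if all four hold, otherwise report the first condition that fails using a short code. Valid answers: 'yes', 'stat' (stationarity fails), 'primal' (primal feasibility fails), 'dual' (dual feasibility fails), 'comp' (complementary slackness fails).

Gradient of f: grad f(x) = Q x + c = (3, 3)
Constraint values g_i(x) = a_i^T x - b_i:
  g_1((-3, -2)) = 0
Stationarity residual: grad f(x) + sum_i lambda_i a_i = (0, 0)
  -> stationarity OK
Primal feasibility (all g_i <= 0): OK
Dual feasibility (all lambda_i >= 0): FAILS
Complementary slackness (lambda_i * g_i(x) = 0 for all i): OK

Verdict: the first failing condition is dual_feasibility -> dual.

dual


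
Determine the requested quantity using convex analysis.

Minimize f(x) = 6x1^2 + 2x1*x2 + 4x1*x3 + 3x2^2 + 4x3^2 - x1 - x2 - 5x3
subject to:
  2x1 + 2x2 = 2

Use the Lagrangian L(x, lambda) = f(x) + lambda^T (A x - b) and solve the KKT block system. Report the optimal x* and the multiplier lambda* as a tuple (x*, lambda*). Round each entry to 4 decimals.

Form the Lagrangian:
  L(x, lambda) = (1/2) x^T Q x + c^T x + lambda^T (A x - b)
Stationarity (grad_x L = 0): Q x + c + A^T lambda = 0.
Primal feasibility: A x = b.

This gives the KKT block system:
  [ Q   A^T ] [ x     ]   [-c ]
  [ A    0  ] [ lambda ] = [ b ]

Solving the linear system:
  x*      = (0.125, 0.875, 0.5625)
  lambda* = (-2.25)
  f(x*)   = 0.3437

x* = (0.125, 0.875, 0.5625), lambda* = (-2.25)
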